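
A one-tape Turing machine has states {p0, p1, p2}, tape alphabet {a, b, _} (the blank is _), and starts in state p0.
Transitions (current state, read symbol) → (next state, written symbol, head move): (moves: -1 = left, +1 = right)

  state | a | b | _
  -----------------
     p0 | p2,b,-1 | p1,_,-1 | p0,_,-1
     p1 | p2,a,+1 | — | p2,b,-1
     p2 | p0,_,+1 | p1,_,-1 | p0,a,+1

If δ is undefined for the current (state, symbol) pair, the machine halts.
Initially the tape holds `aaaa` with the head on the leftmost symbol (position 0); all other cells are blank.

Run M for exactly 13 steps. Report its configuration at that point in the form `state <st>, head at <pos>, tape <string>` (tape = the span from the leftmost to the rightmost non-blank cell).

state p0, head at -1, tape ab__aa

state=p0 head=0 tape=__[a]aaa   (p0,a)→(p2,b,-1)
state=p2 head=-1 tape=_[_]baaa   (p2,_)→(p0,a,+1)
state=p0 head=0 tape=_a[b]aaa   (p0,b)→(p1,_,-1)
state=p1 head=-1 tape=_[a]_aaa   (p1,a)→(p2,a,+1)
state=p2 head=0 tape=_a[_]aaa   (p2,_)→(p0,a,+1)
state=p0 head=1 tape=_aa[a]aa   (p0,a)→(p2,b,-1)
state=p2 head=0 tape=_a[a]baa   (p2,a)→(p0,_,+1)
state=p0 head=1 tape=_a_[b]aa   (p0,b)→(p1,_,-1)
state=p1 head=0 tape=_a[_]_aa   (p1,_)→(p2,b,-1)
state=p2 head=-1 tape=_[a]b_aa   (p2,a)→(p0,_,+1)
state=p0 head=0 tape=__[b]_aa   (p0,b)→(p1,_,-1)
state=p1 head=-1 tape=_[_]__aa   (p1,_)→(p2,b,-1)
state=p2 head=-2 tape=[_]b__aa   (p2,_)→(p0,a,+1)
state=p0 head=-1 tape=a[b]__aa
After 13 steps: state p0, head at -1, tape ab__aa.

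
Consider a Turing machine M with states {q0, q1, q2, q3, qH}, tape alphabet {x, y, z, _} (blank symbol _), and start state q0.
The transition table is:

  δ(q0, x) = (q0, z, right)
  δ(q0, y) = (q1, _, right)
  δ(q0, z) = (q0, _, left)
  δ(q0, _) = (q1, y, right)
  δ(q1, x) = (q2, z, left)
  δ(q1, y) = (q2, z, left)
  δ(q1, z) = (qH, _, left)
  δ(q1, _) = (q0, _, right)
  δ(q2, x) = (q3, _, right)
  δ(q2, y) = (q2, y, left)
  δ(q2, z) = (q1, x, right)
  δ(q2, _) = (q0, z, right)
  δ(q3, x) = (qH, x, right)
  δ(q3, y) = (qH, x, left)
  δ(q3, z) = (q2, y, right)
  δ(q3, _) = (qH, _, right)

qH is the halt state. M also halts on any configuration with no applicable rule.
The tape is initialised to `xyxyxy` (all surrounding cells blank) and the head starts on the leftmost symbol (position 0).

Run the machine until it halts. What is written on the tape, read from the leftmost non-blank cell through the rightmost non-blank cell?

state=q0 head=0 tape=_[x]yxyxy   (q0,x)→(q0,z,right)
state=q0 head=1 tape=_z[y]xyxy   (q0,y)→(q1,_,right)
state=q1 head=2 tape=_z_[x]yxy   (q1,x)→(q2,z,left)
state=q2 head=1 tape=_z[_]zyxy   (q2,_)→(q0,z,right)
state=q0 head=2 tape=_zz[z]yxy   (q0,z)→(q0,_,left)
state=q0 head=1 tape=_z[z]_yxy   (q0,z)→(q0,_,left)
state=q0 head=0 tape=_[z]__yxy   (q0,z)→(q0,_,left)
state=q0 head=-1 tape=[_]___yxy   (q0,_)→(q1,y,right)
state=q1 head=0 tape=y[_]__yxy   (q1,_)→(q0,_,right)
state=q0 head=1 tape=y_[_]_yxy   (q0,_)→(q1,y,right)
state=q1 head=2 tape=y_y[_]yxy   (q1,_)→(q0,_,right)
state=q0 head=3 tape=y_y_[y]xy   (q0,y)→(q1,_,right)
state=q1 head=4 tape=y_y__[x]y   (q1,x)→(q2,z,left)
state=q2 head=3 tape=y_y_[_]zy   (q2,_)→(q0,z,right)
state=q0 head=4 tape=y_y_z[z]y   (q0,z)→(q0,_,left)
state=q0 head=3 tape=y_y_[z]_y   (q0,z)→(q0,_,left)
state=q0 head=2 tape=y_y[_]__y   (q0,_)→(q1,y,right)
state=q1 head=3 tape=y_yy[_]_y   (q1,_)→(q0,_,right)
state=q0 head=4 tape=y_yy_[_]y   (q0,_)→(q1,y,right)
state=q1 head=5 tape=y_yy_y[y]   (q1,y)→(q2,z,left)
state=q2 head=4 tape=y_yy_[y]z   (q2,y)→(q2,y,left)
state=q2 head=3 tape=y_yy[_]yz   (q2,_)→(q0,z,right)
state=q0 head=4 tape=y_yyz[y]z   (q0,y)→(q1,_,right)
state=q1 head=5 tape=y_yyz_[z]   (q1,z)→(qH,_,left)
state=qH head=4 tape=y_yyz[_]_
The non-blank tape span at halt is y_yyz.

y_yyz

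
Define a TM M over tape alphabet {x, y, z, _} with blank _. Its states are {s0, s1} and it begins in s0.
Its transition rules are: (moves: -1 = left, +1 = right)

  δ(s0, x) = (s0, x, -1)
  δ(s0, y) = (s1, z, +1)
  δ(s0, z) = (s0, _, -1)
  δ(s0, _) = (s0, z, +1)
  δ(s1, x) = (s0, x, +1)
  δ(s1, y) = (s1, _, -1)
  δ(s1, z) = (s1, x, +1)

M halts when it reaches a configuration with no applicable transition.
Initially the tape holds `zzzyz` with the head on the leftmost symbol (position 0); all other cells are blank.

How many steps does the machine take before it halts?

state=s0 head=0 tape=___[z]zzyz_   (s0,z)→(s0,_,-1)
state=s0 head=-1 tape=__[_]_zzyz_   (s0,_)→(s0,z,+1)
state=s0 head=0 tape=__z[_]zzyz_   (s0,_)→(s0,z,+1)
state=s0 head=1 tape=__zz[z]zyz_   (s0,z)→(s0,_,-1)
state=s0 head=0 tape=__z[z]_zyz_   (s0,z)→(s0,_,-1)
state=s0 head=-1 tape=__[z]__zyz_   (s0,z)→(s0,_,-1)
state=s0 head=-2 tape=_[_]___zyz_   (s0,_)→(s0,z,+1)
state=s0 head=-1 tape=_z[_]__zyz_   (s0,_)→(s0,z,+1)
state=s0 head=0 tape=_zz[_]_zyz_   (s0,_)→(s0,z,+1)
state=s0 head=1 tape=_zzz[_]zyz_   (s0,_)→(s0,z,+1)
state=s0 head=2 tape=_zzzz[z]yz_   (s0,z)→(s0,_,-1)
state=s0 head=1 tape=_zzz[z]_yz_   (s0,z)→(s0,_,-1)
state=s0 head=0 tape=_zz[z]__yz_   (s0,z)→(s0,_,-1)
state=s0 head=-1 tape=_z[z]___yz_   (s0,z)→(s0,_,-1)
state=s0 head=-2 tape=_[z]____yz_   (s0,z)→(s0,_,-1)
state=s0 head=-3 tape=[_]_____yz_   (s0,_)→(s0,z,+1)
state=s0 head=-2 tape=z[_]____yz_   (s0,_)→(s0,z,+1)
state=s0 head=-1 tape=zz[_]___yz_   (s0,_)→(s0,z,+1)
state=s0 head=0 tape=zzz[_]__yz_   (s0,_)→(s0,z,+1)
state=s0 head=1 tape=zzzz[_]_yz_   (s0,_)→(s0,z,+1)
state=s0 head=2 tape=zzzzz[_]yz_   (s0,_)→(s0,z,+1)
state=s0 head=3 tape=zzzzzz[y]z_   (s0,y)→(s1,z,+1)
state=s1 head=4 tape=zzzzzzz[z]_   (s1,z)→(s1,x,+1)
state=s1 head=5 tape=zzzzzzzx[_]
M halts after 23 transitions.

23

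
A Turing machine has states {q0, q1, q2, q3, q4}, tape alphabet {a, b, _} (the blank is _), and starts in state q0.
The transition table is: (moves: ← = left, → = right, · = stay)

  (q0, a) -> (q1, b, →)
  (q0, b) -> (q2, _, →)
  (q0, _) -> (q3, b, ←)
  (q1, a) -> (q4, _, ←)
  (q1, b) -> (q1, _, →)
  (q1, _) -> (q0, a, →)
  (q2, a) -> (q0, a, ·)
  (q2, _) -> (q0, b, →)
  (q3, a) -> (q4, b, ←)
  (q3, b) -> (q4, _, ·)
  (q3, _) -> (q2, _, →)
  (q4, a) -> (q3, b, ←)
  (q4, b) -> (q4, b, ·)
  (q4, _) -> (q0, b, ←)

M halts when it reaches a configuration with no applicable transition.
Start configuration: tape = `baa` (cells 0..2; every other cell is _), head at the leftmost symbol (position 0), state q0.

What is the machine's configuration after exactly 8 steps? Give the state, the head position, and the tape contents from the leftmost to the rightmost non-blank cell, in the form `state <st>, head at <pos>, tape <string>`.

q0 | [b]aa   read b → write _, move →, go to q2
q2 | _[a]a   read a → write a, move ·, go to q0
q0 | _[a]a   read a → write b, move →, go to q1
q1 | _b[a]   read a → write _, move ←, go to q4
q4 | _[b]_   read b → write b, move ·, go to q4
q4 | _[b]_   read b → write b, move ·, go to q4
q4 | _[b]_   read b → write b, move ·, go to q4
q4 | _[b]_   read b → write b, move ·, go to q4
q4 | _[b]_
After 8 steps: state q4, head at 1, tape b.

state q4, head at 1, tape b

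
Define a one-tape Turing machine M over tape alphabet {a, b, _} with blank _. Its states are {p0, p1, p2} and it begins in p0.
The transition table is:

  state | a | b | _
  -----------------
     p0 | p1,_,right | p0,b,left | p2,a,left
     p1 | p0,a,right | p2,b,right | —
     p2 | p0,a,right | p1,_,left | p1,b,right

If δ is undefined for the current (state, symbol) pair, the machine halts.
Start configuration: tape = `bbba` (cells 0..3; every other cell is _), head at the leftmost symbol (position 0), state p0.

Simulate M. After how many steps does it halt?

15

state=p0 head=0 tape=__[b]bba__   (p0,b)→(p0,b,left)
state=p0 head=-1 tape=_[_]bbba__   (p0,_)→(p2,a,left)
state=p2 head=-2 tape=[_]abbba__   (p2,_)→(p1,b,right)
state=p1 head=-1 tape=b[a]bbba__   (p1,a)→(p0,a,right)
state=p0 head=0 tape=ba[b]bba__   (p0,b)→(p0,b,left)
state=p0 head=-1 tape=b[a]bbba__   (p0,a)→(p1,_,right)
state=p1 head=0 tape=b_[b]bba__   (p1,b)→(p2,b,right)
state=p2 head=1 tape=b_b[b]ba__   (p2,b)→(p1,_,left)
state=p1 head=0 tape=b_[b]_ba__   (p1,b)→(p2,b,right)
state=p2 head=1 tape=b_b[_]ba__   (p2,_)→(p1,b,right)
state=p1 head=2 tape=b_bb[b]a__   (p1,b)→(p2,b,right)
state=p2 head=3 tape=b_bbb[a]__   (p2,a)→(p0,a,right)
state=p0 head=4 tape=b_bbba[_]_   (p0,_)→(p2,a,left)
state=p2 head=3 tape=b_bbb[a]a_   (p2,a)→(p0,a,right)
state=p0 head=4 tape=b_bbba[a]_   (p0,a)→(p1,_,right)
state=p1 head=5 tape=b_bbba_[_]
M halts after 15 transitions.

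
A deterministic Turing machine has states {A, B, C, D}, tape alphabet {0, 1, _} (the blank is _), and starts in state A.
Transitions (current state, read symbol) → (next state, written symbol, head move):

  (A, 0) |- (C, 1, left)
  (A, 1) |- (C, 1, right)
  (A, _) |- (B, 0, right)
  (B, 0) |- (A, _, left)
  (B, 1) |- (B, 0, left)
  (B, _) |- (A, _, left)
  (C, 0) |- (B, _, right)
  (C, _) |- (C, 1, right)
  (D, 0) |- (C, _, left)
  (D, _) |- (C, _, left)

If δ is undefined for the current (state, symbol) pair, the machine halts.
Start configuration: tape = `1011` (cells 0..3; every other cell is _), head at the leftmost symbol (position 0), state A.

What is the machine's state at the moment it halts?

C

state=A head=0 tape=[1]011_   (A,1)→(C,1,right)
state=C head=1 tape=1[0]11_   (C,0)→(B,_,right)
state=B head=2 tape=1_[1]1_   (B,1)→(B,0,left)
state=B head=1 tape=1[_]01_   (B,_)→(A,_,left)
state=A head=0 tape=[1]_01_   (A,1)→(C,1,right)
state=C head=1 tape=1[_]01_   (C,_)→(C,1,right)
state=C head=2 tape=11[0]1_   (C,0)→(B,_,right)
state=B head=3 tape=11_[1]_   (B,1)→(B,0,left)
state=B head=2 tape=11[_]0_   (B,_)→(A,_,left)
state=A head=1 tape=1[1]_0_   (A,1)→(C,1,right)
state=C head=2 tape=11[_]0_   (C,_)→(C,1,right)
state=C head=3 tape=111[0]_   (C,0)→(B,_,right)
state=B head=4 tape=111_[_]   (B,_)→(A,_,left)
state=A head=3 tape=111[_]_   (A,_)→(B,0,right)
state=B head=4 tape=1110[_]   (B,_)→(A,_,left)
state=A head=3 tape=111[0]_   (A,0)→(C,1,left)
state=C head=2 tape=11[1]1_
No transition is defined for (C, 1); M halts in state C.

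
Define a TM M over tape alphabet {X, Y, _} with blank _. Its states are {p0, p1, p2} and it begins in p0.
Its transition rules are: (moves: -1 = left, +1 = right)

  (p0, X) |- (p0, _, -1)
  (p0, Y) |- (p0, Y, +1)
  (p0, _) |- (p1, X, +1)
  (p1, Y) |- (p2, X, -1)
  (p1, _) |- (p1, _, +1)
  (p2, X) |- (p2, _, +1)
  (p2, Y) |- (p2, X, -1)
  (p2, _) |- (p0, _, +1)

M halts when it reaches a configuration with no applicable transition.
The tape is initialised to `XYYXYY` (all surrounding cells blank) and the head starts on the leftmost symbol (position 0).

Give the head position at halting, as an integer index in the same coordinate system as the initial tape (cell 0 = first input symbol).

state=p0 head=0 tape=_[X]YYXYY   (p0,X)→(p0,_,-1)
state=p0 head=-1 tape=[_]_YYXYY   (p0,_)→(p1,X,+1)
state=p1 head=0 tape=X[_]YYXYY   (p1,_)→(p1,_,+1)
state=p1 head=1 tape=X_[Y]YXYY   (p1,Y)→(p2,X,-1)
state=p2 head=0 tape=X[_]XYXYY   (p2,_)→(p0,_,+1)
state=p0 head=1 tape=X_[X]YXYY   (p0,X)→(p0,_,-1)
state=p0 head=0 tape=X[_]_YXYY   (p0,_)→(p1,X,+1)
state=p1 head=1 tape=XX[_]YXYY   (p1,_)→(p1,_,+1)
state=p1 head=2 tape=XX_[Y]XYY   (p1,Y)→(p2,X,-1)
state=p2 head=1 tape=XX[_]XXYY   (p2,_)→(p0,_,+1)
state=p0 head=2 tape=XX_[X]XYY   (p0,X)→(p0,_,-1)
state=p0 head=1 tape=XX[_]_XYY   (p0,_)→(p1,X,+1)
state=p1 head=2 tape=XXX[_]XYY   (p1,_)→(p1,_,+1)
state=p1 head=3 tape=XXX_[X]YY
At halt the head is at cell 3.

3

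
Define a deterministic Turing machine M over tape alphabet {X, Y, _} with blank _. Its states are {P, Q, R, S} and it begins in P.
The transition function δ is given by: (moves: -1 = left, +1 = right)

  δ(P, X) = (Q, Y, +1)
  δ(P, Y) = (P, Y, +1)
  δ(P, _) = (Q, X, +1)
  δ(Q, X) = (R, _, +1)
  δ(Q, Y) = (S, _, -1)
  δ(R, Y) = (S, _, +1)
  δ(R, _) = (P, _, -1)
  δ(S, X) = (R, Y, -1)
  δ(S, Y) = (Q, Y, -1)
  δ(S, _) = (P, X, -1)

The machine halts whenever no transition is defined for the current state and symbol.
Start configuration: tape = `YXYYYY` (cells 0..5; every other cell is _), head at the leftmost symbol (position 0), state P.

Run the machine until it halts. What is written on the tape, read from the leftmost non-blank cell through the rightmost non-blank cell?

XX_Y_YYY

state=P head=0 tape=__[Y]XYYYY   (P,Y)→(P,Y,+1)
state=P head=1 tape=__Y[X]YYYY   (P,X)→(Q,Y,+1)
state=Q head=2 tape=__YY[Y]YYY   (Q,Y)→(S,_,-1)
state=S head=1 tape=__Y[Y]_YYY   (S,Y)→(Q,Y,-1)
state=Q head=0 tape=__[Y]Y_YYY   (Q,Y)→(S,_,-1)
state=S head=-1 tape=_[_]_Y_YYY   (S,_)→(P,X,-1)
state=P head=-2 tape=[_]X_Y_YYY   (P,_)→(Q,X,+1)
state=Q head=-1 tape=X[X]_Y_YYY   (Q,X)→(R,_,+1)
state=R head=0 tape=X_[_]Y_YYY   (R,_)→(P,_,-1)
state=P head=-1 tape=X[_]_Y_YYY   (P,_)→(Q,X,+1)
state=Q head=0 tape=XX[_]Y_YYY
The non-blank tape span at halt is XX_Y_YYY.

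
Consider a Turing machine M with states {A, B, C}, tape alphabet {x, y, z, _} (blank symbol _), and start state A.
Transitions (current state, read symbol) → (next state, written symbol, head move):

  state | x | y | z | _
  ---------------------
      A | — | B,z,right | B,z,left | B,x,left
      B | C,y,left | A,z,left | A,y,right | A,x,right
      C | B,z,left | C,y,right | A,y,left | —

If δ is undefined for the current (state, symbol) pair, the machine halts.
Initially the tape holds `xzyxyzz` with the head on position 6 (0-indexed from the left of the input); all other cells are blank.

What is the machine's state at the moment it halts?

A | _xzyxyz[z]   read z → write z, move left, go to B
B | _xzyxy[z]z   read z → write y, move right, go to A
A | _xzyxyy[z]   read z → write z, move left, go to B
B | _xzyxy[y]z   read y → write z, move left, go to A
A | _xzyx[y]zz   read y → write z, move right, go to B
B | _xzyxz[z]z   read z → write y, move right, go to A
A | _xzyxzy[z]   read z → write z, move left, go to B
B | _xzyxz[y]z   read y → write z, move left, go to A
A | _xzyx[z]zz   read z → write z, move left, go to B
B | _xzy[x]zzz   read x → write y, move left, go to C
C | _xz[y]yzzz   read y → write y, move right, go to C
C | _xzy[y]zzz   read y → write y, move right, go to C
C | _xzyy[z]zz   read z → write y, move left, go to A
A | _xzy[y]yzz   read y → write z, move right, go to B
B | _xzyz[y]zz   read y → write z, move left, go to A
A | _xzy[z]zzz   read z → write z, move left, go to B
B | _xz[y]zzzz   read y → write z, move left, go to A
A | _x[z]zzzzz   read z → write z, move left, go to B
B | _[x]zzzzzz   read x → write y, move left, go to C
C | [_]yzzzzzz
No transition is defined for (C, _); M halts in state C.

C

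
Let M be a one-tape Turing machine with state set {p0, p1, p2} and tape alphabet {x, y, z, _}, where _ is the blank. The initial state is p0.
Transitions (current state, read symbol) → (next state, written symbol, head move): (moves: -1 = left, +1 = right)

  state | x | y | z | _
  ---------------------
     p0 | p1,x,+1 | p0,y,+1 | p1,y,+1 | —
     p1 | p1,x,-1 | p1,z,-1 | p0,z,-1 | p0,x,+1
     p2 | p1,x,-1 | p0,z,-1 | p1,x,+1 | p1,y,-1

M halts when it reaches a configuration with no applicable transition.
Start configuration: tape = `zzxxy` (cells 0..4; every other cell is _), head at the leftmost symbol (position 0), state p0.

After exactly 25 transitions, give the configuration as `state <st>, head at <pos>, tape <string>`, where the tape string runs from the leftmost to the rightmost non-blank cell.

p0 | __[z]zxxy   read z → write y, move +1, go to p1
p1 | __y[z]xxy   read z → write z, move -1, go to p0
p0 | __[y]zxxy   read y → write y, move +1, go to p0
p0 | __y[z]xxy   read z → write y, move +1, go to p1
p1 | __yy[x]xy   read x → write x, move -1, go to p1
p1 | __y[y]xxy   read y → write z, move -1, go to p1
p1 | __[y]zxxy   read y → write z, move -1, go to p1
p1 | _[_]zzxxy   read _ → write x, move +1, go to p0
p0 | _x[z]zxxy   read z → write y, move +1, go to p1
p1 | _xy[z]xxy   read z → write z, move -1, go to p0
p0 | _x[y]zxxy   read y → write y, move +1, go to p0
p0 | _xy[z]xxy   read z → write y, move +1, go to p1
p1 | _xyy[x]xy   read x → write x, move -1, go to p1
p1 | _xy[y]xxy   read y → write z, move -1, go to p1
p1 | _x[y]zxxy   read y → write z, move -1, go to p1
p1 | _[x]zzxxy   read x → write x, move -1, go to p1
p1 | [_]xzzxxy   read _ → write x, move +1, go to p0
p0 | x[x]zzxxy   read x → write x, move +1, go to p1
p1 | xx[z]zxxy   read z → write z, move -1, go to p0
p0 | x[x]zzxxy   read x → write x, move +1, go to p1
p1 | xx[z]zxxy   read z → write z, move -1, go to p0
p0 | x[x]zzxxy   read x → write x, move +1, go to p1
p1 | xx[z]zxxy   read z → write z, move -1, go to p0
p0 | x[x]zzxxy   read x → write x, move +1, go to p1
p1 | xx[z]zxxy   read z → write z, move -1, go to p0
p0 | x[x]zzxxy
After 25 steps: state p0, head at -1, tape xxzzxxy.

state p0, head at -1, tape xxzzxxy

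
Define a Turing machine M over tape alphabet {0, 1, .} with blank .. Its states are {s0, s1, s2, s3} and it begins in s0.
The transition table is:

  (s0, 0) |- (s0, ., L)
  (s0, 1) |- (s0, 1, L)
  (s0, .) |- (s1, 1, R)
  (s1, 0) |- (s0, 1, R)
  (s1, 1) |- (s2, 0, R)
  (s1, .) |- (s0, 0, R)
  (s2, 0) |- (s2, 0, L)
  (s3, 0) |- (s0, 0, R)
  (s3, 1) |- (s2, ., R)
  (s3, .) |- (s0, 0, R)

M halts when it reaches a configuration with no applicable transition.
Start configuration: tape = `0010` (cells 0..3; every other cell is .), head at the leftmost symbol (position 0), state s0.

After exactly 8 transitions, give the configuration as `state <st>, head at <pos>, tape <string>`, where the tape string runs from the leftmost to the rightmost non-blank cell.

s0 | ..[0]010   read 0 → write ., move L, go to s0
s0 | .[.].010   read . → write 1, move R, go to s1
s1 | .1[.]010   read . → write 0, move R, go to s0
s0 | .10[0]10   read 0 → write ., move L, go to s0
s0 | .1[0].10   read 0 → write ., move L, go to s0
s0 | .[1]..10   read 1 → write 1, move L, go to s0
s0 | [.]1..10   read . → write 1, move R, go to s1
s1 | 1[1]..10   read 1 → write 0, move R, go to s2
s2 | 10[.].10
After 8 steps: state s2, head at 0, tape 10..10.

state s2, head at 0, tape 10..10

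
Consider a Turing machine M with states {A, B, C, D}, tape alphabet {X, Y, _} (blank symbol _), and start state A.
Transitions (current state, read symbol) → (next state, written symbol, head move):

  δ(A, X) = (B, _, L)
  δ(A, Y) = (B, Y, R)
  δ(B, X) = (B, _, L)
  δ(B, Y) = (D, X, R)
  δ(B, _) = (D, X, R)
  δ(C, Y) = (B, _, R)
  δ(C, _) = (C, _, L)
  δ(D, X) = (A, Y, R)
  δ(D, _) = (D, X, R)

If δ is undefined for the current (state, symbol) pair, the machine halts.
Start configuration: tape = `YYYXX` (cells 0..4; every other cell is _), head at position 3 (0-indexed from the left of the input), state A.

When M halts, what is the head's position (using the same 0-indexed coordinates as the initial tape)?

5

A | YYY[X]X_   read X → write _, move L, go to B
B | YY[Y]_X_   read Y → write X, move R, go to D
D | YYX[_]X_   read _ → write X, move R, go to D
D | YYXX[X]_   read X → write Y, move R, go to A
A | YYXXY[_]
At halt the head is at cell 5.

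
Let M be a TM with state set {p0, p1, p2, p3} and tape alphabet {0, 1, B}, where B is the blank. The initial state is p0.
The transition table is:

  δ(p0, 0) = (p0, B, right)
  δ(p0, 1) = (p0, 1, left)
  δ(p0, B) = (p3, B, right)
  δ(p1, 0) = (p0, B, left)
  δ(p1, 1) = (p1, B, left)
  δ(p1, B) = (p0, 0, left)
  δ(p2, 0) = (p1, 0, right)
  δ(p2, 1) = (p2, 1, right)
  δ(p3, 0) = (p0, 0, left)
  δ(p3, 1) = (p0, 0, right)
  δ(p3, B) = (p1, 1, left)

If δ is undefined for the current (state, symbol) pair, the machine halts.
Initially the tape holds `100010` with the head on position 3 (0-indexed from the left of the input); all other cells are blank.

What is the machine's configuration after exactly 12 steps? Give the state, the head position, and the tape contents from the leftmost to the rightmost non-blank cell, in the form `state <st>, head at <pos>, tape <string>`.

state p0, head at 5, tape 100B0B01

state=p0 head=3 tape=100[0]10BB   (p0,0)→(p0,B,right)
state=p0 head=4 tape=100B[1]0BB   (p0,1)→(p0,1,left)
state=p0 head=3 tape=100[B]10BB   (p0,B)→(p3,B,right)
state=p3 head=4 tape=100B[1]0BB   (p3,1)→(p0,0,right)
state=p0 head=5 tape=100B0[0]BB   (p0,0)→(p0,B,right)
state=p0 head=6 tape=100B0B[B]B   (p0,B)→(p3,B,right)
state=p3 head=7 tape=100B0BB[B]   (p3,B)→(p1,1,left)
state=p1 head=6 tape=100B0B[B]1   (p1,B)→(p0,0,left)
state=p0 head=5 tape=100B0[B]01   (p0,B)→(p3,B,right)
state=p3 head=6 tape=100B0B[0]1   (p3,0)→(p0,0,left)
state=p0 head=5 tape=100B0[B]01   (p0,B)→(p3,B,right)
state=p3 head=6 tape=100B0B[0]1   (p3,0)→(p0,0,left)
state=p0 head=5 tape=100B0[B]01
After 12 steps: state p0, head at 5, tape 100B0B01.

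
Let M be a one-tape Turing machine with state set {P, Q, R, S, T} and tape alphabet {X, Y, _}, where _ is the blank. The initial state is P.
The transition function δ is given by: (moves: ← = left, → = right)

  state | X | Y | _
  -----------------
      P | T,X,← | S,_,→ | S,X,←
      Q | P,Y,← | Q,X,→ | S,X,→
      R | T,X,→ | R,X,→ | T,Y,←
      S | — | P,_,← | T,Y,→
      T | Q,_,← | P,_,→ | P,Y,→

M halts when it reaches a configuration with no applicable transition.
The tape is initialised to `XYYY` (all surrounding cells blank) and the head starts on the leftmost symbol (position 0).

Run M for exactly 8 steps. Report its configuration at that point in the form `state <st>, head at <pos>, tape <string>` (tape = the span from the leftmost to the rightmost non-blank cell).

P | _[X]YYY   read X → write X, move ←, go to T
T | [_]XYYY   read _ → write Y, move →, go to P
P | Y[X]YYY   read X → write X, move ←, go to T
T | [Y]XYYY   read Y → write _, move →, go to P
P | _[X]YYY   read X → write X, move ←, go to T
T | [_]XYYY   read _ → write Y, move →, go to P
P | Y[X]YYY   read X → write X, move ←, go to T
T | [Y]XYYY   read Y → write _, move →, go to P
P | _[X]YYY
After 8 steps: state P, head at 0, tape XYYY.

state P, head at 0, tape XYYY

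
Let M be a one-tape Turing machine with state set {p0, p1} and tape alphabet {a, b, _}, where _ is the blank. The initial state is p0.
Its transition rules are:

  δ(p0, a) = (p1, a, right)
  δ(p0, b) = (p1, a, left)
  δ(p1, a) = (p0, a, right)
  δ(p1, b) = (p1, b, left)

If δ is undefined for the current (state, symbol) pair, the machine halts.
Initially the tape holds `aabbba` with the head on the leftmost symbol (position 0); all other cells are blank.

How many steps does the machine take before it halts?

16

state=p0 head=0 tape=[a]abbba_   (p0,a)→(p1,a,right)
state=p1 head=1 tape=a[a]bbba_   (p1,a)→(p0,a,right)
state=p0 head=2 tape=aa[b]bba_   (p0,b)→(p1,a,left)
state=p1 head=1 tape=a[a]abba_   (p1,a)→(p0,a,right)
state=p0 head=2 tape=aa[a]bba_   (p0,a)→(p1,a,right)
state=p1 head=3 tape=aaa[b]ba_   (p1,b)→(p1,b,left)
state=p1 head=2 tape=aa[a]bba_   (p1,a)→(p0,a,right)
state=p0 head=3 tape=aaa[b]ba_   (p0,b)→(p1,a,left)
state=p1 head=2 tape=aa[a]aba_   (p1,a)→(p0,a,right)
state=p0 head=3 tape=aaa[a]ba_   (p0,a)→(p1,a,right)
state=p1 head=4 tape=aaaa[b]a_   (p1,b)→(p1,b,left)
state=p1 head=3 tape=aaa[a]ba_   (p1,a)→(p0,a,right)
state=p0 head=4 tape=aaaa[b]a_   (p0,b)→(p1,a,left)
state=p1 head=3 tape=aaa[a]aa_   (p1,a)→(p0,a,right)
state=p0 head=4 tape=aaaa[a]a_   (p0,a)→(p1,a,right)
state=p1 head=5 tape=aaaaa[a]_   (p1,a)→(p0,a,right)
state=p0 head=6 tape=aaaaaa[_]
M halts after 16 transitions.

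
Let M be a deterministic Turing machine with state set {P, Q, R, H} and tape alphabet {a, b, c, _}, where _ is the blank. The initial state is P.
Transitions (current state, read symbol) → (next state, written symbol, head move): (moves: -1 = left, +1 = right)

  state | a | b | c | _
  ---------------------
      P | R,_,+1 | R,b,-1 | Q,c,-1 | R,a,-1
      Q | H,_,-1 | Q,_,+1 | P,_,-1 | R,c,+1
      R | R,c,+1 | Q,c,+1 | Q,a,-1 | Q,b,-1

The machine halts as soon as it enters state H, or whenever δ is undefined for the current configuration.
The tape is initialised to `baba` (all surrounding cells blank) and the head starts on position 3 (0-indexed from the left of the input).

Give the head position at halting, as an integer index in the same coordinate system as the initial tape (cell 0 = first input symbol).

state=P head=3 tape=_____bab[a]___   (P,a)→(R,_,+1)
state=R head=4 tape=_____bab_[_]__   (R,_)→(Q,b,-1)
state=Q head=3 tape=_____bab[_]b__   (Q,_)→(R,c,+1)
state=R head=4 tape=_____babc[b]__   (R,b)→(Q,c,+1)
state=Q head=5 tape=_____babcc[_]_   (Q,_)→(R,c,+1)
state=R head=6 tape=_____babccc[_]   (R,_)→(Q,b,-1)
state=Q head=5 tape=_____babcc[c]b   (Q,c)→(P,_,-1)
state=P head=4 tape=_____babc[c]_b   (P,c)→(Q,c,-1)
state=Q head=3 tape=_____bab[c]c_b   (Q,c)→(P,_,-1)
state=P head=2 tape=_____ba[b]_c_b   (P,b)→(R,b,-1)
state=R head=1 tape=_____b[a]b_c_b   (R,a)→(R,c,+1)
state=R head=2 tape=_____bc[b]_c_b   (R,b)→(Q,c,+1)
state=Q head=3 tape=_____bcc[_]c_b   (Q,_)→(R,c,+1)
state=R head=4 tape=_____bccc[c]_b   (R,c)→(Q,a,-1)
state=Q head=3 tape=_____bcc[c]a_b   (Q,c)→(P,_,-1)
state=P head=2 tape=_____bc[c]_a_b   (P,c)→(Q,c,-1)
state=Q head=1 tape=_____b[c]c_a_b   (Q,c)→(P,_,-1)
state=P head=0 tape=_____[b]_c_a_b   (P,b)→(R,b,-1)
state=R head=-1 tape=____[_]b_c_a_b   (R,_)→(Q,b,-1)
state=Q head=-2 tape=___[_]bb_c_a_b   (Q,_)→(R,c,+1)
state=R head=-1 tape=___c[b]b_c_a_b   (R,b)→(Q,c,+1)
state=Q head=0 tape=___cc[b]_c_a_b   (Q,b)→(Q,_,+1)
state=Q head=1 tape=___cc_[_]c_a_b   (Q,_)→(R,c,+1)
state=R head=2 tape=___cc_c[c]_a_b   (R,c)→(Q,a,-1)
state=Q head=1 tape=___cc_[c]a_a_b   (Q,c)→(P,_,-1)
state=P head=0 tape=___cc[_]_a_a_b   (P,_)→(R,a,-1)
state=R head=-1 tape=___c[c]a_a_a_b   (R,c)→(Q,a,-1)
state=Q head=-2 tape=___[c]aa_a_a_b   (Q,c)→(P,_,-1)
state=P head=-3 tape=__[_]_aa_a_a_b   (P,_)→(R,a,-1)
state=R head=-4 tape=_[_]a_aa_a_a_b   (R,_)→(Q,b,-1)
state=Q head=-5 tape=[_]ba_aa_a_a_b   (Q,_)→(R,c,+1)
state=R head=-4 tape=c[b]a_aa_a_a_b   (R,b)→(Q,c,+1)
state=Q head=-3 tape=cc[a]_aa_a_a_b   (Q,a)→(H,_,-1)
state=H head=-4 tape=c[c]__aa_a_a_b
At halt the head is at cell -4.

-4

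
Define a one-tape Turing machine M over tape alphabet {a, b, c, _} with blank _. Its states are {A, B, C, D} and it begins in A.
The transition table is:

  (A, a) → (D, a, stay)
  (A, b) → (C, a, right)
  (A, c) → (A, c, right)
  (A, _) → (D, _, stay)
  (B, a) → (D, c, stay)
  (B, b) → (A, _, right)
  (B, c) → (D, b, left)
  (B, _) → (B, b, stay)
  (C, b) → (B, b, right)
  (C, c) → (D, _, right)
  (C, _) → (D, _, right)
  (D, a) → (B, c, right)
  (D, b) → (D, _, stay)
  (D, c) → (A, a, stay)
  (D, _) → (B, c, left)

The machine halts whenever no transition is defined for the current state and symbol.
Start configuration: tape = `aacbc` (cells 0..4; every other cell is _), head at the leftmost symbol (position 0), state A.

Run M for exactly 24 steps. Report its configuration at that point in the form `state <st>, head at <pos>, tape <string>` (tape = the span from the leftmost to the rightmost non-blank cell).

state D, head at 3, tape cc_acbc

state=A head=0 tape=[a]acbc__   (A,a)→(D,a,stay)
state=D head=0 tape=[a]acbc__   (D,a)→(B,c,right)
state=B head=1 tape=c[a]cbc__   (B,a)→(D,c,stay)
state=D head=1 tape=c[c]cbc__   (D,c)→(A,a,stay)
state=A head=1 tape=c[a]cbc__   (A,a)→(D,a,stay)
state=D head=1 tape=c[a]cbc__   (D,a)→(B,c,right)
state=B head=2 tape=cc[c]bc__   (B,c)→(D,b,left)
state=D head=1 tape=c[c]bbc__   (D,c)→(A,a,stay)
state=A head=1 tape=c[a]bbc__   (A,a)→(D,a,stay)
state=D head=1 tape=c[a]bbc__   (D,a)→(B,c,right)
state=B head=2 tape=cc[b]bc__   (B,b)→(A,_,right)
state=A head=3 tape=cc_[b]c__   (A,b)→(C,a,right)
state=C head=4 tape=cc_a[c]__   (C,c)→(D,_,right)
state=D head=5 tape=cc_a_[_]_   (D,_)→(B,c,left)
state=B head=4 tape=cc_a[_]c_   (B,_)→(B,b,stay)
state=B head=4 tape=cc_a[b]c_   (B,b)→(A,_,right)
state=A head=5 tape=cc_a_[c]_   (A,c)→(A,c,right)
state=A head=6 tape=cc_a_c[_]   (A,_)→(D,_,stay)
state=D head=6 tape=cc_a_c[_]   (D,_)→(B,c,left)
state=B head=5 tape=cc_a_[c]c   (B,c)→(D,b,left)
state=D head=4 tape=cc_a[_]bc   (D,_)→(B,c,left)
state=B head=3 tape=cc_[a]cbc   (B,a)→(D,c,stay)
state=D head=3 tape=cc_[c]cbc   (D,c)→(A,a,stay)
state=A head=3 tape=cc_[a]cbc   (A,a)→(D,a,stay)
state=D head=3 tape=cc_[a]cbc
After 24 steps: state D, head at 3, tape cc_acbc.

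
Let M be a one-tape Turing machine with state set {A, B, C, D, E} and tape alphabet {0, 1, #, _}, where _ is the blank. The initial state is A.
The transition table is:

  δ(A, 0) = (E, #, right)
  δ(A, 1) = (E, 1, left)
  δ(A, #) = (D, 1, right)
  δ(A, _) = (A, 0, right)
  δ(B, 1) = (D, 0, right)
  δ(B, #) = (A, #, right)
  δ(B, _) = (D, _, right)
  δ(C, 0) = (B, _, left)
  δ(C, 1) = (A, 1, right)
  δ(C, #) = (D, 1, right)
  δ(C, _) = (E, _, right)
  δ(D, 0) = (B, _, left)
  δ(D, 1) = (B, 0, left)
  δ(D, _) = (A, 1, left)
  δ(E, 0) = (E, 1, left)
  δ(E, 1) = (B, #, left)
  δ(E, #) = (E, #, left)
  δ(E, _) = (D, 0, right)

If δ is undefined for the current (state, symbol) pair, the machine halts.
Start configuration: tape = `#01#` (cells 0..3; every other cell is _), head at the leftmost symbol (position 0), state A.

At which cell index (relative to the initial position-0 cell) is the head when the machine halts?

1

state=A head=0 tape=[#]01#   (A,#)→(D,1,right)
state=D head=1 tape=1[0]1#   (D,0)→(B,_,left)
state=B head=0 tape=[1]_1#   (B,1)→(D,0,right)
state=D head=1 tape=0[_]1#   (D,_)→(A,1,left)
state=A head=0 tape=[0]11#   (A,0)→(E,#,right)
state=E head=1 tape=#[1]1#   (E,1)→(B,#,left)
state=B head=0 tape=[#]#1#   (B,#)→(A,#,right)
state=A head=1 tape=#[#]1#   (A,#)→(D,1,right)
state=D head=2 tape=#1[1]#   (D,1)→(B,0,left)
state=B head=1 tape=#[1]0#   (B,1)→(D,0,right)
state=D head=2 tape=#0[0]#   (D,0)→(B,_,left)
state=B head=1 tape=#[0]_#
At halt the head is at cell 1.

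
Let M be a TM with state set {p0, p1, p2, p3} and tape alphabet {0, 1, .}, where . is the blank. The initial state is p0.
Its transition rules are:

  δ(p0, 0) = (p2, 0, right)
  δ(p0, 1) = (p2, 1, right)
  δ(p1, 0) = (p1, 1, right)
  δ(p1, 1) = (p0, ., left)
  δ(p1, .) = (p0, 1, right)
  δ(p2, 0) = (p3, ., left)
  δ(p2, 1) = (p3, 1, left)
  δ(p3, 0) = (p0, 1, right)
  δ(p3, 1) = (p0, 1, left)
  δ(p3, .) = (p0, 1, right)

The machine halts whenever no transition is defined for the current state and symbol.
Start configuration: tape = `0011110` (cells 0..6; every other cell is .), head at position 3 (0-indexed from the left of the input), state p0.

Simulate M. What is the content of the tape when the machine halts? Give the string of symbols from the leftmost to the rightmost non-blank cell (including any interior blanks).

1111110

state=p0 head=3 tape=.001[1]110   (p0,1)→(p2,1,right)
state=p2 head=4 tape=.0011[1]10   (p2,1)→(p3,1,left)
state=p3 head=3 tape=.001[1]110   (p3,1)→(p0,1,left)
state=p0 head=2 tape=.00[1]1110   (p0,1)→(p2,1,right)
state=p2 head=3 tape=.001[1]110   (p2,1)→(p3,1,left)
state=p3 head=2 tape=.00[1]1110   (p3,1)→(p0,1,left)
state=p0 head=1 tape=.0[0]11110   (p0,0)→(p2,0,right)
state=p2 head=2 tape=.00[1]1110   (p2,1)→(p3,1,left)
state=p3 head=1 tape=.0[0]11110   (p3,0)→(p0,1,right)
state=p0 head=2 tape=.01[1]1110   (p0,1)→(p2,1,right)
state=p2 head=3 tape=.011[1]110   (p2,1)→(p3,1,left)
state=p3 head=2 tape=.01[1]1110   (p3,1)→(p0,1,left)
state=p0 head=1 tape=.0[1]11110   (p0,1)→(p2,1,right)
state=p2 head=2 tape=.01[1]1110   (p2,1)→(p3,1,left)
state=p3 head=1 tape=.0[1]11110   (p3,1)→(p0,1,left)
state=p0 head=0 tape=.[0]111110   (p0,0)→(p2,0,right)
state=p2 head=1 tape=.0[1]11110   (p2,1)→(p3,1,left)
state=p3 head=0 tape=.[0]111110   (p3,0)→(p0,1,right)
state=p0 head=1 tape=.1[1]11110   (p0,1)→(p2,1,right)
state=p2 head=2 tape=.11[1]1110   (p2,1)→(p3,1,left)
state=p3 head=1 tape=.1[1]11110   (p3,1)→(p0,1,left)
state=p0 head=0 tape=.[1]111110   (p0,1)→(p2,1,right)
state=p2 head=1 tape=.1[1]11110   (p2,1)→(p3,1,left)
state=p3 head=0 tape=.[1]111110   (p3,1)→(p0,1,left)
state=p0 head=-1 tape=[.]1111110
The non-blank tape span at halt is 1111110.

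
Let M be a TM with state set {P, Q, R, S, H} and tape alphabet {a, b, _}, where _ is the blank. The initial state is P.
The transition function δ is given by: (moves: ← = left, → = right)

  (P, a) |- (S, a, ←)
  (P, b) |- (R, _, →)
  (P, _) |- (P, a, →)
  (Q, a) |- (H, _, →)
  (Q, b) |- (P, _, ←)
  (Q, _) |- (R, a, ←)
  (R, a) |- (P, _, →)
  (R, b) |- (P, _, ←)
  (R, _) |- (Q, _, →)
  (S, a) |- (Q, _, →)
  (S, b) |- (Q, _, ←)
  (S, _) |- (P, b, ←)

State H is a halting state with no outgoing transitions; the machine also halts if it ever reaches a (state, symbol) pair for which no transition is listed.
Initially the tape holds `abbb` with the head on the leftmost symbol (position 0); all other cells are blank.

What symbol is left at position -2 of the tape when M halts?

a

P | __[a]bbb___   read a → write a, move ←, go to S
S | _[_]abbb___   read _ → write b, move ←, go to P
P | [_]babbb___   read _ → write a, move →, go to P
P | a[b]abbb___   read b → write _, move →, go to R
R | a_[a]bbb___   read a → write _, move →, go to P
P | a__[b]bb___   read b → write _, move →, go to R
R | a___[b]b___   read b → write _, move ←, go to P
P | a__[_]_b___   read _ → write a, move →, go to P
P | a__a[_]b___   read _ → write a, move →, go to P
P | a__aa[b]___   read b → write _, move →, go to R
R | a__aa_[_]__   read _ → write _, move →, go to Q
Q | a__aa__[_]_   read _ → write a, move ←, go to R
R | a__aa_[_]a_   read _ → write _, move →, go to Q
Q | a__aa__[a]_   read a → write _, move →, go to H
H | a__aa___[_]
Cell -2 holds a when M halts.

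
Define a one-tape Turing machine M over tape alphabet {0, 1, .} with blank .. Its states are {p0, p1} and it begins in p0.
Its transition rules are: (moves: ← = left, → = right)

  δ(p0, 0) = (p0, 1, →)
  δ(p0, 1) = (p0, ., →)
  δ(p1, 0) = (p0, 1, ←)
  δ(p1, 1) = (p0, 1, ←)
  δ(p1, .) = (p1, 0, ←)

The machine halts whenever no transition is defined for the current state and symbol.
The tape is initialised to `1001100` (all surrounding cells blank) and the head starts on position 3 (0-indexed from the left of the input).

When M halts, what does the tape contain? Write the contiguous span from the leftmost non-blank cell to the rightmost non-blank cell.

state=p0 head=3 tape=100[1]100.   (p0,1)→(p0,.,→)
state=p0 head=4 tape=100.[1]00.   (p0,1)→(p0,.,→)
state=p0 head=5 tape=100..[0]0.   (p0,0)→(p0,1,→)
state=p0 head=6 tape=100..1[0].   (p0,0)→(p0,1,→)
state=p0 head=7 tape=100..11[.]
The non-blank tape span at halt is 100..11.

100..11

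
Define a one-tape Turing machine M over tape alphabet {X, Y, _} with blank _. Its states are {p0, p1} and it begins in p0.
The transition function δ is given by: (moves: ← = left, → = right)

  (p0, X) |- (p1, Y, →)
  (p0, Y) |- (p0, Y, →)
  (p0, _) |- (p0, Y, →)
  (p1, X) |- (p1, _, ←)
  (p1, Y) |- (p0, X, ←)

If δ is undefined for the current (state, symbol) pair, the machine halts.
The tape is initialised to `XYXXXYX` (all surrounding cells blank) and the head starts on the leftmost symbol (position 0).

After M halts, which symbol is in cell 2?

p0 | [X]YXXXYX   read X → write Y, move →, go to p1
p1 | Y[Y]XXXYX   read Y → write X, move ←, go to p0
p0 | [Y]XXXXYX   read Y → write Y, move →, go to p0
p0 | Y[X]XXXYX   read X → write Y, move →, go to p1
p1 | YY[X]XXYX   read X → write _, move ←, go to p1
p1 | Y[Y]_XXYX   read Y → write X, move ←, go to p0
p0 | [Y]X_XXYX   read Y → write Y, move →, go to p0
p0 | Y[X]_XXYX   read X → write Y, move →, go to p1
p1 | YY[_]XXYX
Cell 2 holds _ when M halts.

_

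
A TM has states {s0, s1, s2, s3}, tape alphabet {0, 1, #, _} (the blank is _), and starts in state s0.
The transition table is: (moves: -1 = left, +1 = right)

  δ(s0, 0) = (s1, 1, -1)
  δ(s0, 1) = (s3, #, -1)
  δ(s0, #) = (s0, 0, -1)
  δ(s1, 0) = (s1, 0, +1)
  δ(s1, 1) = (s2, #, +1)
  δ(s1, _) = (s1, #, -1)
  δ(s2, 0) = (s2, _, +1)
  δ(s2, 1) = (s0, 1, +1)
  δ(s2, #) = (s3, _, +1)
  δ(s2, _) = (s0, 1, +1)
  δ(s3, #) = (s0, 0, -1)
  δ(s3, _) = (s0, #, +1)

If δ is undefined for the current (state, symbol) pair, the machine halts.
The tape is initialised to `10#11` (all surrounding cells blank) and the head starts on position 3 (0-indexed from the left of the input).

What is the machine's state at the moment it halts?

s0

state=s0 head=3 tape=_10#[1]1   (s0,1)→(s3,#,-1)
state=s3 head=2 tape=_10[#]#1   (s3,#)→(s0,0,-1)
state=s0 head=1 tape=_1[0]0#1   (s0,0)→(s1,1,-1)
state=s1 head=0 tape=_[1]10#1   (s1,1)→(s2,#,+1)
state=s2 head=1 tape=_#[1]0#1   (s2,1)→(s0,1,+1)
state=s0 head=2 tape=_#1[0]#1   (s0,0)→(s1,1,-1)
state=s1 head=1 tape=_#[1]1#1   (s1,1)→(s2,#,+1)
state=s2 head=2 tape=_##[1]#1   (s2,1)→(s0,1,+1)
state=s0 head=3 tape=_##1[#]1   (s0,#)→(s0,0,-1)
state=s0 head=2 tape=_##[1]01   (s0,1)→(s3,#,-1)
state=s3 head=1 tape=_#[#]#01   (s3,#)→(s0,0,-1)
state=s0 head=0 tape=_[#]0#01   (s0,#)→(s0,0,-1)
state=s0 head=-1 tape=[_]00#01
No transition is defined for (s0, _); M halts in state s0.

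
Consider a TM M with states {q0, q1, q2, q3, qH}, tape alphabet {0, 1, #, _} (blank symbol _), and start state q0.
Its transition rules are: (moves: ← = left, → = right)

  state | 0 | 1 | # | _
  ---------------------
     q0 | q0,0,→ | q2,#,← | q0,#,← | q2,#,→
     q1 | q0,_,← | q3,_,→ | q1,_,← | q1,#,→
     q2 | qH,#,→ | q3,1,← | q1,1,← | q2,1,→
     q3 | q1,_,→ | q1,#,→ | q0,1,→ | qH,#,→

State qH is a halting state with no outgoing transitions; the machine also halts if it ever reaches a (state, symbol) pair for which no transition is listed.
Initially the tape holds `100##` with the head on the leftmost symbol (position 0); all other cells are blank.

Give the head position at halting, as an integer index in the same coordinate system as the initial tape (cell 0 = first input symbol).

2

state=q0 head=0 tape=__[1]00##   (q0,1)→(q2,#,←)
state=q2 head=-1 tape=_[_]#00##   (q2,_)→(q2,1,→)
state=q2 head=0 tape=_1[#]00##   (q2,#)→(q1,1,←)
state=q1 head=-1 tape=_[1]100##   (q1,1)→(q3,_,→)
state=q3 head=0 tape=__[1]00##   (q3,1)→(q1,#,→)
state=q1 head=1 tape=__#[0]0##   (q1,0)→(q0,_,←)
state=q0 head=0 tape=__[#]_0##   (q0,#)→(q0,#,←)
state=q0 head=-1 tape=_[_]#_0##   (q0,_)→(q2,#,→)
state=q2 head=0 tape=_#[#]_0##   (q2,#)→(q1,1,←)
state=q1 head=-1 tape=_[#]1_0##   (q1,#)→(q1,_,←)
state=q1 head=-2 tape=[_]_1_0##   (q1,_)→(q1,#,→)
state=q1 head=-1 tape=#[_]1_0##   (q1,_)→(q1,#,→)
state=q1 head=0 tape=##[1]_0##   (q1,1)→(q3,_,→)
state=q3 head=1 tape=##_[_]0##   (q3,_)→(qH,#,→)
state=qH head=2 tape=##_#[0]##
At halt the head is at cell 2.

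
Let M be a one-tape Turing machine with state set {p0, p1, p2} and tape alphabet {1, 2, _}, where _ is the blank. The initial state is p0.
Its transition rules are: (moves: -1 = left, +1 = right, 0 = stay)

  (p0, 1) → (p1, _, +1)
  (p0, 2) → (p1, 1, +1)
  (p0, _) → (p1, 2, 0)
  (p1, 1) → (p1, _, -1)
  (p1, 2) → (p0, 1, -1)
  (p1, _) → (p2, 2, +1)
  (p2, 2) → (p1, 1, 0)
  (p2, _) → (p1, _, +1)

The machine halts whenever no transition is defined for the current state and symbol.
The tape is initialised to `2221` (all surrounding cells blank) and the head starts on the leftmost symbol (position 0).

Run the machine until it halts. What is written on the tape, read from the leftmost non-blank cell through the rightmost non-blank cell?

2_211

p0 | _[2]221   read 2 → write 1, move +1, go to p1
p1 | _1[2]21   read 2 → write 1, move -1, go to p0
p0 | _[1]121   read 1 → write _, move +1, go to p1
p1 | __[1]21   read 1 → write _, move -1, go to p1
p1 | _[_]_21   read _ → write 2, move +1, go to p2
p2 | _2[_]21   read _ → write _, move +1, go to p1
p1 | _2_[2]1   read 2 → write 1, move -1, go to p0
p0 | _2[_]11   read _ → write 2, move 0, go to p1
p1 | _2[2]11   read 2 → write 1, move -1, go to p0
p0 | _[2]111   read 2 → write 1, move +1, go to p1
p1 | _1[1]11   read 1 → write _, move -1, go to p1
p1 | _[1]_11   read 1 → write _, move -1, go to p1
p1 | [_]__11   read _ → write 2, move +1, go to p2
p2 | 2[_]_11   read _ → write _, move +1, go to p1
p1 | 2_[_]11   read _ → write 2, move +1, go to p2
p2 | 2_2[1]1
The non-blank tape span at halt is 2_211.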